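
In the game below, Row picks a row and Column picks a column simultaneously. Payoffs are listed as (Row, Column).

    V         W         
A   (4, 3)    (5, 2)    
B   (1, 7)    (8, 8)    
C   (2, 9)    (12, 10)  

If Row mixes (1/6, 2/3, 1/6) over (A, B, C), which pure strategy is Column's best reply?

Column's best reply maximizes expected payoff against the mix.
V: (1/6)·3 + (2/3)·7 + (1/6)·9 = 20/3
W: (1/6)·2 + (2/3)·8 + (1/6)·10 = 22/3
Highest expected payoff is 22/3, from W.

W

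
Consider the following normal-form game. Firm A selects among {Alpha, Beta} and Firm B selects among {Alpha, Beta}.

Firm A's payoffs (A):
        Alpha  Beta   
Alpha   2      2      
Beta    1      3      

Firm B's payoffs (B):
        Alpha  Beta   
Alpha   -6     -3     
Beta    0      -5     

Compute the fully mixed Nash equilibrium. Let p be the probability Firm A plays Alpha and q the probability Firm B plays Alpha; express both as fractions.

p = 5/8, q = 1/2

In a mixed NE each player is indifferent between their pure strategies, so the opponent's mix sets the indifference.
Firm B indifferent between Alpha and Beta: p·(-6) + (1−p)·0 = p·(-3) + (1−p)·(-5) ⟹ 0 + (-6)p = (-5) + 2p ⟹ p = 5/8.
Firm A indifferent between Alpha and Beta: q·2 + (1−q)·2 = q·1 + (1−q)·3 ⟹ 2 + 0q = 3 + (-2)q ⟹ q = 1/2.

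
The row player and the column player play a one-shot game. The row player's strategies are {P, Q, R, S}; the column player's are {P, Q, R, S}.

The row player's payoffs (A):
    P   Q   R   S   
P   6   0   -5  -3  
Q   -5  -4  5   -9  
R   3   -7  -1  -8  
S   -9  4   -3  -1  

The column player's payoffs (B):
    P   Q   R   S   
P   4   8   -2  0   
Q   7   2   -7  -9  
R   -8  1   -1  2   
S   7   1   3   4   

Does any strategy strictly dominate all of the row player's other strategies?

Check whether one of the row player's strategies beats all alternatives regardless of what the opponent does.
P is not dominant: against Q, S gives 4 > 0.
Q is not dominant: against P, P gives 6 > -5.
R is not dominant: against P, P gives 6 > 3.
S is not dominant: against P, P gives 6 > -9.
No single strategy is best against every opponent action.

No strictly dominant strategy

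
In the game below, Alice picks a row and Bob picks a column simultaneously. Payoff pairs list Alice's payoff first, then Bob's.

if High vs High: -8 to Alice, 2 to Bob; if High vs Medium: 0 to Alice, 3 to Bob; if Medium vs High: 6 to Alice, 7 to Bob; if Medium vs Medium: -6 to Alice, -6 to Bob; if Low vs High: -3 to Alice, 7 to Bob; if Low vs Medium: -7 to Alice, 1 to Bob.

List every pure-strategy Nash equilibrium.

Find each player's best response to every opponent strategy; NE are the intersections.
Alice's best responses — vs High: Medium (payoff 6); vs Medium: High (payoff 0).
Bob's best responses — vs High: Medium (payoff 3); vs Medium: High (payoff 7); vs Low: High (payoff 7).
Mutual best responses occur at (High, Medium) and (Medium, High); at each, neither player gains by switching.

(High, Medium) and (Medium, High)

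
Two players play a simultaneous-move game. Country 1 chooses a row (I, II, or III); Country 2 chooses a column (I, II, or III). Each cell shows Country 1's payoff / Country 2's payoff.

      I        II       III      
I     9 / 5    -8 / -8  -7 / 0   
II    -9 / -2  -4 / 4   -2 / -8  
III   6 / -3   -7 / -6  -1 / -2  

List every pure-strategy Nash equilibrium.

Find each player's best response to every opponent strategy; NE are the intersections.
Country 1's best responses — vs I: I (payoff 9); vs II: II (payoff -4); vs III: III (payoff -1).
Country 2's best responses — vs I: I (payoff 5); vs II: II (payoff 4); vs III: III (payoff -2).
Mutual best responses occur at (I, I), (II, II), and (III, III); at each, neither player gains by switching.

(I, I), (II, II), and (III, III)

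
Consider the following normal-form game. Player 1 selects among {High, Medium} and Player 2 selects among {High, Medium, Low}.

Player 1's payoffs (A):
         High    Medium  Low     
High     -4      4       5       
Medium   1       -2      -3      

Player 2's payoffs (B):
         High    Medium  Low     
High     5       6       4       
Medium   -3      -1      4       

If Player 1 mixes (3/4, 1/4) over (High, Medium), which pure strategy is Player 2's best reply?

Player 2's best reply maximizes expected payoff against the mix.
High: (3/4)·5 + (1/4)·(-3) = 3
Medium: (3/4)·6 + (1/4)·(-1) = 17/4
Low: (3/4)·4 + (1/4)·4 = 4
Highest expected payoff is 17/4, from Medium.

Medium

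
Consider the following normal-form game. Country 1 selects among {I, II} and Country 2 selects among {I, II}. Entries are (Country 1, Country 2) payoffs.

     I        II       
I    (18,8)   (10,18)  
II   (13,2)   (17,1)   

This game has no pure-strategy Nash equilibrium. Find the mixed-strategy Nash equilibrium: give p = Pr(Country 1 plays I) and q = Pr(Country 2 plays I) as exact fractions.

In a mixed NE each player is indifferent between their pure strategies, so the opponent's mix sets the indifference.
Country 2 indifferent between I and II: p·8 + (1−p)·2 = p·18 + (1−p)·1 ⟹ 2 + 6p = 1 + 17p ⟹ p = 1/11.
Country 1 indifferent between I and II: q·18 + (1−q)·10 = q·13 + (1−q)·17 ⟹ 10 + 8q = 17 + (-4)q ⟹ q = 7/12.

p = 1/11, q = 7/12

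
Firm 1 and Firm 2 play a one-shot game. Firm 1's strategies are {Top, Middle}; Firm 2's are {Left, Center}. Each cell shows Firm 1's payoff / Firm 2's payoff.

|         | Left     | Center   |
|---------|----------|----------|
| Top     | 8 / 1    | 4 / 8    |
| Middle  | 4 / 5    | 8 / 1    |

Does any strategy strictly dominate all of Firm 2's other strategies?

Check whether one of Firm 2's strategies beats all alternatives regardless of what the opponent does.
Left is not dominant: against Top, Center gives 8 > 1.
Center is not dominant: against Middle, Left gives 5 > 1.
No single strategy is best against every opponent action.

No strictly dominant strategy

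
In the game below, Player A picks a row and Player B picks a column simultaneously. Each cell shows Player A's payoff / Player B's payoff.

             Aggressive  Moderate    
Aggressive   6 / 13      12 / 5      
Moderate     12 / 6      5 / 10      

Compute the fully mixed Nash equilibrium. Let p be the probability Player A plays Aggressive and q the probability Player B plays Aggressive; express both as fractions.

p = 1/3, q = 7/13

Each player's mixing probability is pinned down by making the *other* player indifferent.
Player B indifferent between Aggressive and Moderate: p·13 + (1−p)·6 = p·5 + (1−p)·10 ⟹ 6 + 7p = 10 + (-5)p ⟹ p = 1/3.
Player A indifferent between Aggressive and Moderate: q·6 + (1−q)·12 = q·12 + (1−q)·5 ⟹ 12 + (-6)q = 5 + 7q ⟹ q = 7/13.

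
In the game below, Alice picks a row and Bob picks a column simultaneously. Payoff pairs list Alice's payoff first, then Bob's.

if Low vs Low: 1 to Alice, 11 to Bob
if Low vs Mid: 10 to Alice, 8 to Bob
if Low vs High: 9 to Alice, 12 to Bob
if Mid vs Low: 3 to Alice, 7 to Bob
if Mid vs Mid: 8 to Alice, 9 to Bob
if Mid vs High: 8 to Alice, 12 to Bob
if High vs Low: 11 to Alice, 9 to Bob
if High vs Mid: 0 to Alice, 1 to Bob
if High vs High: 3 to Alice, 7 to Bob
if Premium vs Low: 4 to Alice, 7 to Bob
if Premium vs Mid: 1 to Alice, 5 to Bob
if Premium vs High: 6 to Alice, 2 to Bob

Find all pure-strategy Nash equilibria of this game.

(Low, High) and (High, Low)

Find each player's best response to every opponent strategy; NE are the intersections.
Alice's best responses — vs Low: High (payoff 11); vs Mid: Low (payoff 10); vs High: Low (payoff 9).
Bob's best responses — vs Low: High (payoff 12); vs Mid: High (payoff 12); vs High: Low (payoff 9); vs Premium: Low (payoff 7).
Mutual best responses occur at (Low, High) and (High, Low); at each, neither player gains by switching.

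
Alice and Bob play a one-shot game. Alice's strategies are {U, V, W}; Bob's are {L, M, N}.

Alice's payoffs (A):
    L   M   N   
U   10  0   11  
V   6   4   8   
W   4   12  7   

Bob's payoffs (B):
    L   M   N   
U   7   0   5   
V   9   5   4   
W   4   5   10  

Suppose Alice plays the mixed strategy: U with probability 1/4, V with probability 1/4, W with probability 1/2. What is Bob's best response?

N

Compute Bob's expected payoff from each pure strategy against the given mix.
L: (1/4)·7 + (1/4)·9 + (1/2)·4 = 6
M: (1/4)·0 + (1/4)·5 + (1/2)·5 = 15/4
N: (1/4)·5 + (1/4)·4 + (1/2)·10 = 29/4
Highest expected payoff is 29/4, from N.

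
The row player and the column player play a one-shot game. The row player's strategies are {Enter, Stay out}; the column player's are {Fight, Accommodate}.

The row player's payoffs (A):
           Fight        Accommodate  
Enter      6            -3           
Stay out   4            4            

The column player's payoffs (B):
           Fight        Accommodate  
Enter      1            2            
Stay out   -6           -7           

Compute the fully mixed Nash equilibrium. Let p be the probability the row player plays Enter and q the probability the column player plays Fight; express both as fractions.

In a mixed NE each player is indifferent between their pure strategies, so the opponent's mix sets the indifference.
The column player indifferent between Fight and Accommodate: p·1 + (1−p)·(-6) = p·2 + (1−p)·(-7) ⟹ (-6) + 7p = (-7) + 9p ⟹ p = 1/2.
The row player indifferent between Enter and Stay out: q·6 + (1−q)·(-3) = q·4 + (1−q)·4 ⟹ (-3) + 9q = 4 + 0q ⟹ q = 7/9.

p = 1/2, q = 7/9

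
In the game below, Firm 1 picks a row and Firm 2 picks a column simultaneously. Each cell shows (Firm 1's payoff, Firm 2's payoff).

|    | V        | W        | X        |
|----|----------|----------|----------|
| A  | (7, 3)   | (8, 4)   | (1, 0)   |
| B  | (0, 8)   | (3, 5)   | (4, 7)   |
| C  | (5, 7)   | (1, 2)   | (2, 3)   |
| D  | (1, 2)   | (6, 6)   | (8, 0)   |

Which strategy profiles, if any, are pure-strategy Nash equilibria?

(A, W)

Check mutual best responses: a cell is a NE iff neither player can gain by unilaterally deviating.
Firm 1's best responses — vs V: A (payoff 7); vs W: A (payoff 8); vs X: D (payoff 8).
Firm 2's best responses — vs A: W (payoff 4); vs B: V (payoff 8); vs C: V (payoff 7); vs D: W (payoff 6).
The only mutual best response is (A, W); neither player gains by switching there.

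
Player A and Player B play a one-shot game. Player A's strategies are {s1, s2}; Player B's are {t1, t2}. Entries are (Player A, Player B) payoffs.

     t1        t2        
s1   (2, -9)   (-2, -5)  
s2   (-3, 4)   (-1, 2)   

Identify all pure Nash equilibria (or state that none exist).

A profile is a Nash equilibrium when each player is best-responding to the other.
Player A's best responses — vs t1: s1 (payoff 2); vs t2: s2 (payoff -1).
Player B's best responses — vs s1: t2 (payoff -5); vs s2: t1 (payoff 4).
No cell has both players best-responding. For instance, Player A's best reply to t1 is s1, but against s1 Player B prefers t2 over t1.

There is no pure-strategy Nash equilibrium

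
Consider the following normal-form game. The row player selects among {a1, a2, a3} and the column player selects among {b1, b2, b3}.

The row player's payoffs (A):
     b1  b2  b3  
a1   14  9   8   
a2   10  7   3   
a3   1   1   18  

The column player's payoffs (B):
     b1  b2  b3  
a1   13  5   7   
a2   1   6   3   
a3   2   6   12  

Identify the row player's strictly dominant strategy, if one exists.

No strictly dominant strategy

A strategy is strictly dominant if it gives the row player a strictly higher payoff than every other strategy, against every choice by the opponent.
a1 is not dominant: against b3, a3 gives 18 > 8.
a2 is not dominant: against b1, a1 gives 14 > 10.
a3 is not dominant: against b1, a1 gives 14 > 1.
No single strategy is best against every opponent action.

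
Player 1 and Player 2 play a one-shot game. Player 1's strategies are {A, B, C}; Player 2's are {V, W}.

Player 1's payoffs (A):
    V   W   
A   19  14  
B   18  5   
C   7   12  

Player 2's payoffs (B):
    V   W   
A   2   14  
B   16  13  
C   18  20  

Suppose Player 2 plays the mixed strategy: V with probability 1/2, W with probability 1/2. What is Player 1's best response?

Compute Player 1's expected payoff from each pure strategy against the given mix.
A: (1/2)·19 + (1/2)·14 = 33/2
B: (1/2)·18 + (1/2)·5 = 23/2
C: (1/2)·7 + (1/2)·12 = 19/2
Highest expected payoff is 33/2, from A.

A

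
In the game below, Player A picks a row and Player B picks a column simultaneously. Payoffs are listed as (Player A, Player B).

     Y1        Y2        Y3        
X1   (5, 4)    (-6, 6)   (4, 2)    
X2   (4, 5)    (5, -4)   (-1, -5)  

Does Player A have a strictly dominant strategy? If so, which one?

No strictly dominant strategy

A strategy is strictly dominant if it gives Player A a strictly higher payoff than every other strategy, against every choice by the opponent.
X1 is not dominant: against Y2, X2 gives 5 > -6.
X2 is not dominant: against Y1, X1 gives 5 > 4.
No single strategy is best against every opponent action.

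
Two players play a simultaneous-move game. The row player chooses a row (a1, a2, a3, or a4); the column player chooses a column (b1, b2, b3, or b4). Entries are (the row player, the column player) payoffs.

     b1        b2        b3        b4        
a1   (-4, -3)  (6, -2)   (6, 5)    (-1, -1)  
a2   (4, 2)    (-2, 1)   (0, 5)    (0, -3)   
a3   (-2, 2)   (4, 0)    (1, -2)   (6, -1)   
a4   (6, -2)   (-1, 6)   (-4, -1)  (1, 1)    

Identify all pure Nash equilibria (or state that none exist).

(a1, b3)

Find each player's best response to every opponent strategy; NE are the intersections.
The row player's best responses — vs b1: a4 (payoff 6); vs b2: a1 (payoff 6); vs b3: a1 (payoff 6); vs b4: a3 (payoff 6).
The column player's best responses — vs a1: b3 (payoff 5); vs a2: b3 (payoff 5); vs a3: b1 (payoff 2); vs a4: b2 (payoff 6).
The only mutual best response is (a1, b3); neither player gains by switching there.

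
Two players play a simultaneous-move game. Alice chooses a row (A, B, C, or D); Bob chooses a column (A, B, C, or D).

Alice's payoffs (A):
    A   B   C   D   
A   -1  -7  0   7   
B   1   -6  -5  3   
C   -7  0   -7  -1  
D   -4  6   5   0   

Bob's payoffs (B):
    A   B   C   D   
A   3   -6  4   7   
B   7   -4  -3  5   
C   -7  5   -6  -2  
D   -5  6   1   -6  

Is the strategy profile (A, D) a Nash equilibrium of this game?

Yes

Holding Bob at D: Alice gets 7 from A, versus 3 from B, -1 from C, 0 from D. No profitable deviation for Alice.
Holding Alice at A: Bob gets 7 from D, versus 3 from A, -6 from B, 4 from C. No profitable deviation for Bob either.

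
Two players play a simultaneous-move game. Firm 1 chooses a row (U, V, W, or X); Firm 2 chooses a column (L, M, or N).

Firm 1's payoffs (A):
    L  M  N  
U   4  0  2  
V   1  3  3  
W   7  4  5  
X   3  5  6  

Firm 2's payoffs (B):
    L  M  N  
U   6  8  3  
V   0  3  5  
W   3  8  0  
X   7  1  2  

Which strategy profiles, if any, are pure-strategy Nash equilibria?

None

A profile is a Nash equilibrium when each player is best-responding to the other.
Firm 1's best responses — vs L: W (payoff 7); vs M: X (payoff 5); vs N: X (payoff 6).
Firm 2's best responses — vs U: M (payoff 8); vs V: N (payoff 5); vs W: M (payoff 8); vs X: L (payoff 7).
No cell has both players best-responding. For instance, Firm 1's best reply to N is X, but against X Firm 2 prefers L over N.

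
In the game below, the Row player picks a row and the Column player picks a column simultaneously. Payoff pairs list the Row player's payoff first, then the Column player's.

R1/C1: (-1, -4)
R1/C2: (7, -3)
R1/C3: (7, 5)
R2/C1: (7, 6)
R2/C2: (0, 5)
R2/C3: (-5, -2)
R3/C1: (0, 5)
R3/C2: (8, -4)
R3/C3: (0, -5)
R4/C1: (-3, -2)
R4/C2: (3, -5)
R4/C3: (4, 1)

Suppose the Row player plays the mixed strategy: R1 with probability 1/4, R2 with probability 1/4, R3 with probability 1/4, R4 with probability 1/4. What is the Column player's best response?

C1

The Column player's best reply maximizes expected payoff against the mix.
C1: (1/4)·(-4) + (1/4)·6 + (1/4)·5 + (1/4)·(-2) = 5/4
C2: (1/4)·(-3) + (1/4)·5 + (1/4)·(-4) + (1/4)·(-5) = -7/4
C3: (1/4)·5 + (1/4)·(-2) + (1/4)·(-5) + (1/4)·1 = -1/4
Highest expected payoff is 5/4, from C1.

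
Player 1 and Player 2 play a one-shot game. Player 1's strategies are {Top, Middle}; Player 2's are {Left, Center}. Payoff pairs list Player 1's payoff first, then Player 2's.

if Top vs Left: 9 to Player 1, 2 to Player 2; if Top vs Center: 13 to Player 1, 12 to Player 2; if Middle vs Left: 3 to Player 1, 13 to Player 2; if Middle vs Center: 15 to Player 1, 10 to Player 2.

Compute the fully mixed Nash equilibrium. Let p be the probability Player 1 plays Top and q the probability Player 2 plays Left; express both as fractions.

In a mixed NE each player is indifferent between their pure strategies, so the opponent's mix sets the indifference.
Player 2 indifferent between Left and Center: p·2 + (1−p)·13 = p·12 + (1−p)·10 ⟹ 13 + (-11)p = 10 + 2p ⟹ p = 3/13.
Player 1 indifferent between Top and Middle: q·9 + (1−q)·13 = q·3 + (1−q)·15 ⟹ 13 + (-4)q = 15 + (-12)q ⟹ q = 1/4.

p = 3/13, q = 1/4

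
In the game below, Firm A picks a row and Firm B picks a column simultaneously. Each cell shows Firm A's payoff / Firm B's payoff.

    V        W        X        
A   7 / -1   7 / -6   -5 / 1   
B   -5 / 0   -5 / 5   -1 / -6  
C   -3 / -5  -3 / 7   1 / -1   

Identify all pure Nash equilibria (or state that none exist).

Check mutual best responses: a cell is a NE iff neither player can gain by unilaterally deviating.
Firm A's best responses — vs V: A (payoff 7); vs W: A (payoff 7); vs X: C (payoff 1).
Firm B's best responses — vs A: X (payoff 1); vs B: W (payoff 5); vs C: W (payoff 7).
No cell has both players best-responding. For instance, Firm A's best reply to V is A, but against A Firm B prefers X over V.

None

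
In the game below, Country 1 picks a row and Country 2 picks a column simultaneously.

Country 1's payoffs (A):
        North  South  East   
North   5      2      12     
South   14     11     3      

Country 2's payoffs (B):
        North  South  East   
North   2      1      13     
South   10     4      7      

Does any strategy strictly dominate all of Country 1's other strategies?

None

A strategy is strictly dominant if it gives Country 1 a strictly higher payoff than every other strategy, against every choice by the opponent.
North is not dominant: against North, South gives 14 > 5.
South is not dominant: against East, North gives 12 > 3.
No single strategy is best against every opponent action.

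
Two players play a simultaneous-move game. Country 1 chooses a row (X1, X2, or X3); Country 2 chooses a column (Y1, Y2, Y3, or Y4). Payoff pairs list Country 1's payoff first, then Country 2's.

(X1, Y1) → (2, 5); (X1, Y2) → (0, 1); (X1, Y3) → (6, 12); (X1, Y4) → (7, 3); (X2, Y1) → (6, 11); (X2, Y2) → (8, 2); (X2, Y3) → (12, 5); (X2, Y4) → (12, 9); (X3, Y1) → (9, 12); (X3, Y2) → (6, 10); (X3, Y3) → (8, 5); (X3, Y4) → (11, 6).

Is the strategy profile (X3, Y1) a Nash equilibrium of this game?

Yes

Holding Country 2 at Y1: Country 1 gets 9 from X3, versus 2 from X1, 6 from X2. No profitable deviation for Country 1.
Holding Country 1 at X3: Country 2 gets 12 from Y1, versus 10 from Y2, 5 from Y3, 6 from Y4. No profitable deviation for Country 2 either.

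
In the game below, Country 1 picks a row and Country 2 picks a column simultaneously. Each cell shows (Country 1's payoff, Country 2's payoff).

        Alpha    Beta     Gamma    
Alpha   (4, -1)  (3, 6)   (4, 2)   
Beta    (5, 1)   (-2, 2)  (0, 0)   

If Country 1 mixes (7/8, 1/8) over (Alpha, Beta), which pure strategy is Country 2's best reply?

Country 2's best reply maximizes expected payoff against the mix.
Alpha: (7/8)·(-1) + (1/8)·1 = -3/4
Beta: (7/8)·6 + (1/8)·2 = 11/2
Gamma: (7/8)·2 + (1/8)·0 = 7/4
Highest expected payoff is 11/2, from Beta.

Beta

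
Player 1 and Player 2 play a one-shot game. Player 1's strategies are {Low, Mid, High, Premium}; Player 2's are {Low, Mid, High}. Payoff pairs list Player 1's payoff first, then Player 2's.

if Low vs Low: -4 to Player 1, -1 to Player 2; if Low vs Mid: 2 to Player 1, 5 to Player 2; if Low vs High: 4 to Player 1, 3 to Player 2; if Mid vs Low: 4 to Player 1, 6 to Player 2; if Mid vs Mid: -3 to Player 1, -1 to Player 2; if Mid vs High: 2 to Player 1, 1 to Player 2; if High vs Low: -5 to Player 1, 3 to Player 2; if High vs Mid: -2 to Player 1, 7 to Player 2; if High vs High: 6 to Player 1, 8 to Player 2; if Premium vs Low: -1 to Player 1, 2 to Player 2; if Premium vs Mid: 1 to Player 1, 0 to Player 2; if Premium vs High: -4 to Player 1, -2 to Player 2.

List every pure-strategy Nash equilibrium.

(Low, Mid), (Mid, Low), and (High, High)

Check mutual best responses: a cell is a NE iff neither player can gain by unilaterally deviating.
Player 1's best responses — vs Low: Mid (payoff 4); vs Mid: Low (payoff 2); vs High: High (payoff 6).
Player 2's best responses — vs Low: Mid (payoff 5); vs Mid: Low (payoff 6); vs High: High (payoff 8); vs Premium: Low (payoff 2).
Mutual best responses occur at (Low, Mid), (Mid, Low), and (High, High); at each, neither player gains by switching.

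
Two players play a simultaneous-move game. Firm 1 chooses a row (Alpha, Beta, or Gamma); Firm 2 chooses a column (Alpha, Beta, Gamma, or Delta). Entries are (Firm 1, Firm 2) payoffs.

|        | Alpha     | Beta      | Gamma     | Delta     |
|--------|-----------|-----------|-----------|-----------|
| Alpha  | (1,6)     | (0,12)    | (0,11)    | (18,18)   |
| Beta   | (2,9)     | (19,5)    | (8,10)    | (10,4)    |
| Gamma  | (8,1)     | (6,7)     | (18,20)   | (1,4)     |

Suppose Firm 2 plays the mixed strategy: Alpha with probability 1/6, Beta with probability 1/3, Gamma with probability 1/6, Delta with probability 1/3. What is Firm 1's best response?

Beta

Compute Firm 1's expected payoff from each pure strategy against the given mix.
Alpha: (1/6)·1 + (1/3)·0 + (1/6)·0 + (1/3)·18 = 37/6
Beta: (1/6)·2 + (1/3)·19 + (1/6)·8 + (1/3)·10 = 34/3
Gamma: (1/6)·8 + (1/3)·6 + (1/6)·18 + (1/3)·1 = 20/3
Highest expected payoff is 34/3, from Beta.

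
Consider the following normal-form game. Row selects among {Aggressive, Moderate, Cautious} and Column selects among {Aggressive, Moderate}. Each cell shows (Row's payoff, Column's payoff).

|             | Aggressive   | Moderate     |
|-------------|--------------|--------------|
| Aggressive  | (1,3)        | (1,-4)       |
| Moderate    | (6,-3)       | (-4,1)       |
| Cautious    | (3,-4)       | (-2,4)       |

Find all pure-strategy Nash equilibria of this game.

There is no pure-strategy Nash equilibrium

Find each player's best response to every opponent strategy; NE are the intersections.
Row's best responses — vs Aggressive: Moderate (payoff 6); vs Moderate: Aggressive (payoff 1).
Column's best responses — vs Aggressive: Aggressive (payoff 3); vs Moderate: Moderate (payoff 1); vs Cautious: Moderate (payoff 4).
No cell has both players best-responding. For instance, Row's best reply to Moderate is Aggressive, but against Aggressive Column prefers Aggressive over Moderate.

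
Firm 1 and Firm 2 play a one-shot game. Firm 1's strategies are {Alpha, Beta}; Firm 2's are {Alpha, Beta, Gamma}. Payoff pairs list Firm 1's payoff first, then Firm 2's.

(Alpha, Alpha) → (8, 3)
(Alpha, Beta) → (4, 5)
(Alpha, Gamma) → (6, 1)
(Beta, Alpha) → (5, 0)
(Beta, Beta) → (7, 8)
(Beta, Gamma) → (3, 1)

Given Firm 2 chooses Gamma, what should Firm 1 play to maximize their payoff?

With Firm 2 fixed at Gamma, Firm 1's payoffs are: Alpha → 6, Beta → 3.
The maximum is 6, achieved by Alpha.

Alpha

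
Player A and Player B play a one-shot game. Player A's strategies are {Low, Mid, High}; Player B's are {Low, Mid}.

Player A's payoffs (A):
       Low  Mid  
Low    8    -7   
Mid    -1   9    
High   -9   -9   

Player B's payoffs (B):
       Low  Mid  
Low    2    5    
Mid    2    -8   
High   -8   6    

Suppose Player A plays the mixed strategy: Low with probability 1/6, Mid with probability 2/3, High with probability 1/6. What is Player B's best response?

Low

Player B's best reply maximizes expected payoff against the mix.
Low: (1/6)·2 + (2/3)·2 + (1/6)·(-8) = 1/3
Mid: (1/6)·5 + (2/3)·(-8) + (1/6)·6 = -7/2
Highest expected payoff is 1/3, from Low.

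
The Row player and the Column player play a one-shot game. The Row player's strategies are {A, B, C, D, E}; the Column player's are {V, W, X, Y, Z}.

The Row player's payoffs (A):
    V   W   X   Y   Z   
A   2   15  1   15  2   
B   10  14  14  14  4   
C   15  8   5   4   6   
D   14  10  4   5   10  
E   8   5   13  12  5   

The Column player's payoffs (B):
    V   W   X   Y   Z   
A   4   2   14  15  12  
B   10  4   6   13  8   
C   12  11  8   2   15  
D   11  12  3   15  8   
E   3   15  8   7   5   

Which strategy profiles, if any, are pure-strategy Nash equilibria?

(A, Y)

Find each player's best response to every opponent strategy; NE are the intersections.
The Row player's best responses — vs V: C (payoff 15); vs W: A (payoff 15); vs X: B (payoff 14); vs Y: A (payoff 15); vs Z: D (payoff 10).
The Column player's best responses — vs A: Y (payoff 15); vs B: Y (payoff 13); vs C: Z (payoff 15); vs D: Y (payoff 15); vs E: W (payoff 15).
The only mutual best response is (A, Y); neither player gains by switching there.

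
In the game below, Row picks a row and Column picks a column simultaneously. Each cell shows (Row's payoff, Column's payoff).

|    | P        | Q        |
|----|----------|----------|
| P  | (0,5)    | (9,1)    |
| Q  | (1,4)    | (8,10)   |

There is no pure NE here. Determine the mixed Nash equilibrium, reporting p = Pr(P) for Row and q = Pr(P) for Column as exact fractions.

Each player's mixing probability is pinned down by making the *other* player indifferent.
Column indifferent between P and Q: p·5 + (1−p)·4 = p·1 + (1−p)·10 ⟹ 4 + 1p = 10 + (-9)p ⟹ p = 3/5.
Row indifferent between P and Q: q·0 + (1−q)·9 = q·1 + (1−q)·8 ⟹ 9 + (-9)q = 8 + (-7)q ⟹ q = 1/2.

p = 3/5, q = 1/2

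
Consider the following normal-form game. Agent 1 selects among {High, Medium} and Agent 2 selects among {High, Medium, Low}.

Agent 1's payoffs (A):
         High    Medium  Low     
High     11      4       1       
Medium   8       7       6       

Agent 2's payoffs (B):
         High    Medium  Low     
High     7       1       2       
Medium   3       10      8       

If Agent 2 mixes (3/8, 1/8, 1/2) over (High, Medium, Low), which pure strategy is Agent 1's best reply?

Agent 1's best reply maximizes expected payoff against the mix.
High: (3/8)·11 + (1/8)·4 + (1/2)·1 = 41/8
Medium: (3/8)·8 + (1/8)·7 + (1/2)·6 = 55/8
Highest expected payoff is 55/8, from Medium.

Medium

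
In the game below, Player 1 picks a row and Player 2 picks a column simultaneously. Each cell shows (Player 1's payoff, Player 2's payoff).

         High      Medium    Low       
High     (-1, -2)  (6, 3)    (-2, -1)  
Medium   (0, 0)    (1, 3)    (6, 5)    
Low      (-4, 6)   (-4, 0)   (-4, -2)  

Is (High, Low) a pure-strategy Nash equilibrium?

No

Holding Player 2 at Low: Player 1 gets -2 from High but could get 6 by switching to Medium. Player 1 has a profitable deviation.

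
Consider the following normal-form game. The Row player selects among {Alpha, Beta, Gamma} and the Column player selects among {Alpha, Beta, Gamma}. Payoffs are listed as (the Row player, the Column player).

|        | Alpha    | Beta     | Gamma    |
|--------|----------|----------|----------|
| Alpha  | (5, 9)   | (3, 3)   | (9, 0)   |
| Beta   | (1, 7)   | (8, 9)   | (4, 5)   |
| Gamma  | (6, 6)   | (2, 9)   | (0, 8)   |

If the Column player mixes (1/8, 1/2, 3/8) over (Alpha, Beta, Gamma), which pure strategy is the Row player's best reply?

Beta

Compute the Row player's expected payoff from each pure strategy against the given mix.
Alpha: (1/8)·5 + (1/2)·3 + (3/8)·9 = 11/2
Beta: (1/8)·1 + (1/2)·8 + (3/8)·4 = 45/8
Gamma: (1/8)·6 + (1/2)·2 + (3/8)·0 = 7/4
Highest expected payoff is 45/8, from Beta.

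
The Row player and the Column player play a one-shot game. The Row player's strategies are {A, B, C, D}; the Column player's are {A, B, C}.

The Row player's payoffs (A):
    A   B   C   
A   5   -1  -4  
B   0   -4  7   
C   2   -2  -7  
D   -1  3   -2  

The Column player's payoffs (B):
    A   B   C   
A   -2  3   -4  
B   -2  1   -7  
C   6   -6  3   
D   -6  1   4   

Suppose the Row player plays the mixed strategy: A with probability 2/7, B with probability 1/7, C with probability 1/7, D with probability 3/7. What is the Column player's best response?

The Column player's best reply maximizes expected payoff against the mix.
A: (2/7)·(-2) + (1/7)·(-2) + (1/7)·6 + (3/7)·(-6) = -18/7
B: (2/7)·3 + (1/7)·1 + (1/7)·(-6) + (3/7)·1 = 4/7
C: (2/7)·(-4) + (1/7)·(-7) + (1/7)·3 + (3/7)·4 = 0
Highest expected payoff is 4/7, from B.

B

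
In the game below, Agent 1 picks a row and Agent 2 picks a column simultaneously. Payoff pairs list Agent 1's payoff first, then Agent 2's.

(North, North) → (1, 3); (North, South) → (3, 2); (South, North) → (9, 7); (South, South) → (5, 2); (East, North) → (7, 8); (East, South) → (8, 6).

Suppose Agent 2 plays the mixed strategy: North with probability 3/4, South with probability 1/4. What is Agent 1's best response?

South

Compute Agent 1's expected payoff from each pure strategy against the given mix.
North: (3/4)·1 + (1/4)·3 = 3/2
South: (3/4)·9 + (1/4)·5 = 8
East: (3/4)·7 + (1/4)·8 = 29/4
Highest expected payoff is 8, from South.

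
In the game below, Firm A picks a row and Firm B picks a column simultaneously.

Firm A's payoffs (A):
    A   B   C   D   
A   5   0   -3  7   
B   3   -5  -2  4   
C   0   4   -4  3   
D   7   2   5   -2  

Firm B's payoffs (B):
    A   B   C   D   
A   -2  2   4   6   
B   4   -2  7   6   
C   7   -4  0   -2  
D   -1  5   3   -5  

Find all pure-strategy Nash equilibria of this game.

Find each player's best response to every opponent strategy; NE are the intersections.
Firm A's best responses — vs A: D (payoff 7); vs B: C (payoff 4); vs C: D (payoff 5); vs D: A (payoff 7).
Firm B's best responses — vs A: D (payoff 6); vs B: C (payoff 7); vs C: A (payoff 7); vs D: B (payoff 5).
The only mutual best response is (A, D); neither player gains by switching there.

(A, D)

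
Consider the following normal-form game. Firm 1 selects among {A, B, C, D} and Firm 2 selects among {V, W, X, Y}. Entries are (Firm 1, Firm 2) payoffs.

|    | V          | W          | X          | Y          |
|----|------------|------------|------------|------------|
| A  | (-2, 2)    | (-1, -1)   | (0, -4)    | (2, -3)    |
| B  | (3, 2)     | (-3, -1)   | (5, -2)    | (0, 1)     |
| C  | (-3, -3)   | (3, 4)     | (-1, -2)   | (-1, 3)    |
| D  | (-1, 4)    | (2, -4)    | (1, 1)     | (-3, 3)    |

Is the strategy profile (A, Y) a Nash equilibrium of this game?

Holding Firm 2 at Y: Firm 1 gets 2 from A, versus 0 from B, -1 from C, -3 from D. No profitable deviation for Firm 1.
Holding Firm 1 at A: Firm 2 gets -3 from Y but could get 2 by switching to V. Firm 2 has a profitable deviation.

No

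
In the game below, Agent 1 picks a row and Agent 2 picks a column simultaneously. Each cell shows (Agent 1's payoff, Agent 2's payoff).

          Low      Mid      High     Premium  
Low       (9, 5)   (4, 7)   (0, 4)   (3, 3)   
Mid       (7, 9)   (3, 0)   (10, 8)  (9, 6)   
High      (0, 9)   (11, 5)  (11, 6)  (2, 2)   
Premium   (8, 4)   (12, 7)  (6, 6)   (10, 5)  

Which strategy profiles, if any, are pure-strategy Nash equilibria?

Check mutual best responses: a cell is a NE iff neither player can gain by unilaterally deviating.
Agent 1's best responses — vs Low: Low (payoff 9); vs Mid: Premium (payoff 12); vs High: High (payoff 11); vs Premium: Premium (payoff 10).
Agent 2's best responses — vs Low: Mid (payoff 7); vs Mid: Low (payoff 9); vs High: Low (payoff 9); vs Premium: Mid (payoff 7).
The only mutual best response is (Premium, Mid); neither player gains by switching there.

(Premium, Mid)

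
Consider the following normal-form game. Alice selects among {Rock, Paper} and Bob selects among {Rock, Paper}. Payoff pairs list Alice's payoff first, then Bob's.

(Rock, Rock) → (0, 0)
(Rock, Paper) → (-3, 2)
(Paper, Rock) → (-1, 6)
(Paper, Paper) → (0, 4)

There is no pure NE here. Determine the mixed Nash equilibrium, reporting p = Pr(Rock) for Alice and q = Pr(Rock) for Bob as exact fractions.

In a mixed NE each player is indifferent between their pure strategies, so the opponent's mix sets the indifference.
Bob indifferent between Rock and Paper: p·0 + (1−p)·6 = p·2 + (1−p)·4 ⟹ 6 + (-6)p = 4 + (-2)p ⟹ p = 1/2.
Alice indifferent between Rock and Paper: q·0 + (1−q)·(-3) = q·(-1) + (1−q)·0 ⟹ (-3) + 3q = 0 + (-1)q ⟹ q = 3/4.

p = 1/2, q = 3/4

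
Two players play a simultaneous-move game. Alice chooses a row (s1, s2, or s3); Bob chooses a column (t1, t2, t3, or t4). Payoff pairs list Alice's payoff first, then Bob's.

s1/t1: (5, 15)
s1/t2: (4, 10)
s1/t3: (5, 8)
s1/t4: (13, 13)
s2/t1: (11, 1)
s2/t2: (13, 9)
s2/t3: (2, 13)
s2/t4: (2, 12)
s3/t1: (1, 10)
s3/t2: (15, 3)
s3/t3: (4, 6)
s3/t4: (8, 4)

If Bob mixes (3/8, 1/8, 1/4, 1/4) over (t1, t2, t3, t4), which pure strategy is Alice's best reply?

Compute Alice's expected payoff from each pure strategy against the given mix.
s1: (3/8)·5 + (1/8)·4 + (1/4)·5 + (1/4)·13 = 55/8
s2: (3/8)·11 + (1/8)·13 + (1/4)·2 + (1/4)·2 = 27/4
s3: (3/8)·1 + (1/8)·15 + (1/4)·4 + (1/4)·8 = 21/4
Highest expected payoff is 55/8, from s1.

s1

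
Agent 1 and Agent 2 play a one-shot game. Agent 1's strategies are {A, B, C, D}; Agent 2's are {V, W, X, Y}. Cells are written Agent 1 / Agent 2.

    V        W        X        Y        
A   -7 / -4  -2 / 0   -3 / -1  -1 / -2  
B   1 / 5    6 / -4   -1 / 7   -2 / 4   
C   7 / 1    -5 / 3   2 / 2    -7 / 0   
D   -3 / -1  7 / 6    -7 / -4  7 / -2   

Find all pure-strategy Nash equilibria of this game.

(D, W)

Find each player's best response to every opponent strategy; NE are the intersections.
Agent 1's best responses — vs V: C (payoff 7); vs W: D (payoff 7); vs X: C (payoff 2); vs Y: D (payoff 7).
Agent 2's best responses — vs A: W (payoff 0); vs B: X (payoff 7); vs C: W (payoff 3); vs D: W (payoff 6).
The only mutual best response is (D, W); neither player gains by switching there.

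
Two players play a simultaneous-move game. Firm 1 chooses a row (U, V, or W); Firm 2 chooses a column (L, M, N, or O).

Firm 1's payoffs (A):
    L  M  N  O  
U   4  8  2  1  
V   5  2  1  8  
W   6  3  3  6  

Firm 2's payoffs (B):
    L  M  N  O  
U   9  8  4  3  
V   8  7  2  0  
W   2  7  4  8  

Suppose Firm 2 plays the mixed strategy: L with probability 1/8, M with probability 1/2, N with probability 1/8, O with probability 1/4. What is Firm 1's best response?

Firm 1's best reply maximizes expected payoff against the mix.
U: (1/8)·4 + (1/2)·8 + (1/8)·2 + (1/4)·1 = 5
V: (1/8)·5 + (1/2)·2 + (1/8)·1 + (1/4)·8 = 15/4
W: (1/8)·6 + (1/2)·3 + (1/8)·3 + (1/4)·6 = 33/8
Highest expected payoff is 5, from U.

U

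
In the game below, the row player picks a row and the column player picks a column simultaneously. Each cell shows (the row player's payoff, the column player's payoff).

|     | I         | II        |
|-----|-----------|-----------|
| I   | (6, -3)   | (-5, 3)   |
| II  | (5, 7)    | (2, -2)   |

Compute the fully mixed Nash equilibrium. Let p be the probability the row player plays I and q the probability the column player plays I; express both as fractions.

In a mixed NE each player is indifferent between their pure strategies, so the opponent's mix sets the indifference.
The column player indifferent between I and II: p·(-3) + (1−p)·7 = p·3 + (1−p)·(-2) ⟹ 7 + (-10)p = (-2) + 5p ⟹ p = 3/5.
The row player indifferent between I and II: q·6 + (1−q)·(-5) = q·5 + (1−q)·2 ⟹ (-5) + 11q = 2 + 3q ⟹ q = 7/8.

p = 3/5, q = 7/8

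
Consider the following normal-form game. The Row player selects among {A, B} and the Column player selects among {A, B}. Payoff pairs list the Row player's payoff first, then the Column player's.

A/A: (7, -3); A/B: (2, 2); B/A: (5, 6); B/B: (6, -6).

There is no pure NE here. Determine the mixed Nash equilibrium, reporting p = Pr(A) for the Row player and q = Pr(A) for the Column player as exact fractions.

In a mixed NE each player is indifferent between their pure strategies, so the opponent's mix sets the indifference.
The Column player indifferent between A and B: p·(-3) + (1−p)·6 = p·2 + (1−p)·(-6) ⟹ 6 + (-9)p = (-6) + 8p ⟹ p = 12/17.
The Row player indifferent between A and B: q·7 + (1−q)·2 = q·5 + (1−q)·6 ⟹ 2 + 5q = 6 + (-1)q ⟹ q = 2/3.

p = 12/17, q = 2/3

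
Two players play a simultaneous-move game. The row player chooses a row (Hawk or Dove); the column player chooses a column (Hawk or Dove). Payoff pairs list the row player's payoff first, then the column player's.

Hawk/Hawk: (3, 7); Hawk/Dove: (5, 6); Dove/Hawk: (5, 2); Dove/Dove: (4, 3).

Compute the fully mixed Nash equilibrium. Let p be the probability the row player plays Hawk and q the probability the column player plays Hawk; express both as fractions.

In a mixed NE each player is indifferent between their pure strategies, so the opponent's mix sets the indifference.
The column player indifferent between Hawk and Dove: p·7 + (1−p)·2 = p·6 + (1−p)·3 ⟹ 2 + 5p = 3 + 3p ⟹ p = 1/2.
The row player indifferent between Hawk and Dove: q·3 + (1−q)·5 = q·5 + (1−q)·4 ⟹ 5 + (-2)q = 4 + 1q ⟹ q = 1/3.

p = 1/2, q = 1/3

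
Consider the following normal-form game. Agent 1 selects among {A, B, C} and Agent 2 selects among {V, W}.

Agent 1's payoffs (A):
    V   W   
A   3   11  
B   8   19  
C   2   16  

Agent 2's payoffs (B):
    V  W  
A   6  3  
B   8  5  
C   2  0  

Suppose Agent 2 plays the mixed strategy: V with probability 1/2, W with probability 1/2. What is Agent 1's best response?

Compute Agent 1's expected payoff from each pure strategy against the given mix.
A: (1/2)·3 + (1/2)·11 = 7
B: (1/2)·8 + (1/2)·19 = 27/2
C: (1/2)·2 + (1/2)·16 = 9
Highest expected payoff is 27/2, from B.

B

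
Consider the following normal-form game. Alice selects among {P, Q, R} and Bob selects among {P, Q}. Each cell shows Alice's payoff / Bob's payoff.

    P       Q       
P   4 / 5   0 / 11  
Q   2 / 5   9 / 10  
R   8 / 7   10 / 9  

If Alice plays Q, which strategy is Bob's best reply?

With Alice fixed at Q, Bob's payoffs are: P → 5, Q → 10.
The maximum is 10, achieved by Q.

Q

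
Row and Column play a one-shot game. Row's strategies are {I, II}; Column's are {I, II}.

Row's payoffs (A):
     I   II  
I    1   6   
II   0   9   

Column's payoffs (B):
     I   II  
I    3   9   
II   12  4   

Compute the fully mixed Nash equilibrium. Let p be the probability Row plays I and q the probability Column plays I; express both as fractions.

Each player's mixing probability is pinned down by making the *other* player indifferent.
Column indifferent between I and II: p·3 + (1−p)·12 = p·9 + (1−p)·4 ⟹ 12 + (-9)p = 4 + 5p ⟹ p = 4/7.
Row indifferent between I and II: q·1 + (1−q)·6 = q·0 + (1−q)·9 ⟹ 6 + (-5)q = 9 + (-9)q ⟹ q = 3/4.

p = 4/7, q = 3/4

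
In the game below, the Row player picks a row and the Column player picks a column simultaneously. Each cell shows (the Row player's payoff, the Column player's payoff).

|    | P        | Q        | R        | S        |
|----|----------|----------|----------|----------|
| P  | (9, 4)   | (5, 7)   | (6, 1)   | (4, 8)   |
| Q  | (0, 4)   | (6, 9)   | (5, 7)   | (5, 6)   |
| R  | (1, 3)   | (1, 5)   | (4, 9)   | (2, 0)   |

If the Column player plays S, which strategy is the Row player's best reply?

With the Column player fixed at S, the Row player's payoffs are: P → 4, Q → 5, R → 2.
The maximum is 5, achieved by Q.

Q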